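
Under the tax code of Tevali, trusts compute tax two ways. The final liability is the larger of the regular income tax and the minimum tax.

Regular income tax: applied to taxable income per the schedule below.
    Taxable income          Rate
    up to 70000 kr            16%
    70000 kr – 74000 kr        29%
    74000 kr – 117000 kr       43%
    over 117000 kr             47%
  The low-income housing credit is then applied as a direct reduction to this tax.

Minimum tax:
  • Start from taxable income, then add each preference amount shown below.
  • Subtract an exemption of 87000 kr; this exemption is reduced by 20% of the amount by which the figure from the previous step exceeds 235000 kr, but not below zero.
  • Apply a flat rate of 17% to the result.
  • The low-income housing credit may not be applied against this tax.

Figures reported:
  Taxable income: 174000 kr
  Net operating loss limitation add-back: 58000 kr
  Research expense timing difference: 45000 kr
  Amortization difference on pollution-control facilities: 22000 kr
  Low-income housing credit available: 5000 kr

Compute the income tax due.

Regular income tax:
  70000 kr × 16% = 11200 kr
  4000 kr × 29% = 1160 kr
  43000 kr × 43% = 18490 kr
  57000 kr × 47% = 26790 kr
  → 57640 kr
  Less low-income housing credit 5000 kr → 52640 kr

Minimum tax:
  Adjusted income: 174000 kr + 58000 kr + 45000 kr + 22000 kr = 299000 kr
  Exemption: 87000 kr − 20% × (299000 kr − 235000 kr) = 87000 kr − 12800 kr = 74200 kr
  Base: 299000 kr − 74200 kr = 224800 kr
  224800 kr × 17% = 38216 kr

52640 kr > 38216 kr, so the regular income tax governs.

52640 kr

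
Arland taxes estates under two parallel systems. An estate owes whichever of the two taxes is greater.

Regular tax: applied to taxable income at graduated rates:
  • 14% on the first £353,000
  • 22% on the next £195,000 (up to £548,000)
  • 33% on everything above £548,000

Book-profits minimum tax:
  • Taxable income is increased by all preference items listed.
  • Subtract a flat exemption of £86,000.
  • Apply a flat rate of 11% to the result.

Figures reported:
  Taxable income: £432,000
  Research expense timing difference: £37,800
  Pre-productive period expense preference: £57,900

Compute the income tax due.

Book-profits minimum tax:
  Adjusted income: £432,000 + £37,800 + £57,900 = £527,700
  Less exemption £86,000 → base £441,700
  £441,700 × 11% = £48,587

Regular tax:
  £353,000 × 14% = £49,420
  £79,000 × 22% = £17,380
  → £66,800

£66,800 > £48,587, so the regular tax governs.

£66,800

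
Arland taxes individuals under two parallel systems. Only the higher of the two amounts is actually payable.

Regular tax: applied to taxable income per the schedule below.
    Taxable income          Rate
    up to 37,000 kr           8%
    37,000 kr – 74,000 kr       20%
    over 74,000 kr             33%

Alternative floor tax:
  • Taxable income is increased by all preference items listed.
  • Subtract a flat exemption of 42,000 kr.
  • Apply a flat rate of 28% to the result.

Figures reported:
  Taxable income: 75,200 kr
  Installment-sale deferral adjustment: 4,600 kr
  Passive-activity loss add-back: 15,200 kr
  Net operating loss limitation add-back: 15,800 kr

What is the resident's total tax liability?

Regular tax:
  37,000 kr × 8% = 2,960 kr
  37,000 kr × 20% = 7,400 kr
  1,200 kr × 33% = 396 kr
  → 10,756 kr

Alternative floor tax:
  Adjusted income: 75,200 kr + 4,600 kr + 15,200 kr + 15,800 kr = 110,800 kr
  Less exemption 42,000 kr → base 68,800 kr
  68,800 kr × 28% = 19,264 kr

19,264 kr > 10,756 kr, so the alternative floor tax is the binding amount.

19,264 kr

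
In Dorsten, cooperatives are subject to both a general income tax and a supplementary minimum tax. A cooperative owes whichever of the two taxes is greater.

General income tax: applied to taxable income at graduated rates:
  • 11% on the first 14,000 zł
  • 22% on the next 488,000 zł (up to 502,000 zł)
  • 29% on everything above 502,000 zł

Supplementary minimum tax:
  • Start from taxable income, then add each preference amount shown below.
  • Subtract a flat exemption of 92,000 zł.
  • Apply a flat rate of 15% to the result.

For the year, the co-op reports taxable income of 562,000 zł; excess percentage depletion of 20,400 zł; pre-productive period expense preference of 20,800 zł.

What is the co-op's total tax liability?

126,300 zł

General income tax:
  14,000 zł × 11% = 1,540 zł
  488,000 zł × 22% = 107,360 zł
  60,000 zł × 29% = 17,400 zł
  → 126,300 zł

Supplementary minimum tax:
  Adjusted income: 562,000 zł + 20,400 zł + 20,800 zł = 603,200 zł
  Less exemption 92,000 zł → base 511,200 zł
  511,200 zł × 15% = 76,680 zł

126,300 zł > 76,680 zł, so the general income tax governs.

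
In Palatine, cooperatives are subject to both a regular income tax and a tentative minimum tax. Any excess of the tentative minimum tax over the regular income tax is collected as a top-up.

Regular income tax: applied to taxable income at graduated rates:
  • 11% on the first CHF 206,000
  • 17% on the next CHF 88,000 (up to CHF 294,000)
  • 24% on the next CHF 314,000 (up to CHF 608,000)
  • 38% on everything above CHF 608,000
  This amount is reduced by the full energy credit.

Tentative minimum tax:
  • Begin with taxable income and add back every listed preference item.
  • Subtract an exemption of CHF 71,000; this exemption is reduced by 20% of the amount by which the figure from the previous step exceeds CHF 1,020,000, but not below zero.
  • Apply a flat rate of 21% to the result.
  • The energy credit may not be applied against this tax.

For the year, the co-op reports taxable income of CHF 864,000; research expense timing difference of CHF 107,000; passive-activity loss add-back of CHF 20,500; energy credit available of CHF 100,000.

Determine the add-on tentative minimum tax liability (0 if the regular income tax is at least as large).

Regular income tax:
  CHF 206,000 × 11% = CHF 22,660
  CHF 88,000 × 17% = CHF 14,960
  CHF 314,000 × 24% = CHF 75,360
  CHF 256,000 × 38% = CHF 97,280
  → CHF 210,260
  Less energy credit CHF 100,000 → CHF 110,260

Tentative minimum tax:
  Adjusted income: CHF 864,000 + CHF 107,000 + CHF 20,500 = CHF 991,500
  Exemption: CHF 991,500 ≤ CHF 1,020,000, so full CHF 71,000 applies
  Base: CHF 991,500 − CHF 71,000 = CHF 920,500
  CHF 920,500 × 21% = CHF 193,305

Excess of tentative minimum tax over regular income tax: CHF 193,305 − CHF 110,260 = CHF 83,045.

CHF 83,045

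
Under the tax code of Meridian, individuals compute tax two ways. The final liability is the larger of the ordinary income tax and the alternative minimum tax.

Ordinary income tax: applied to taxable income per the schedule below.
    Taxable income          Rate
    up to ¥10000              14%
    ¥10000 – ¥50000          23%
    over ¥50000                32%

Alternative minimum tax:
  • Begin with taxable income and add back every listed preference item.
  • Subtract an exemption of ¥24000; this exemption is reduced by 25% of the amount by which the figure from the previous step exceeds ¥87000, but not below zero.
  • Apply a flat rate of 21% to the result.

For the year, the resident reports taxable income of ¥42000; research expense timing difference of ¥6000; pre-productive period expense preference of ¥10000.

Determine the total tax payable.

Alternative minimum tax:
  Adjusted income: ¥42000 + ¥6000 + ¥10000 = ¥58000
  Exemption: ¥58000 ≤ ¥87000, so full ¥24000 applies
  Base: ¥58000 − ¥24000 = ¥34000
  ¥34000 × 21% = ¥7140

Ordinary income tax:
  ¥10000 × 14% = ¥1400
  ¥32000 × 23% = ¥7360
  → ¥8760

¥8760 > ¥7140, so the ordinary income tax governs.

¥8760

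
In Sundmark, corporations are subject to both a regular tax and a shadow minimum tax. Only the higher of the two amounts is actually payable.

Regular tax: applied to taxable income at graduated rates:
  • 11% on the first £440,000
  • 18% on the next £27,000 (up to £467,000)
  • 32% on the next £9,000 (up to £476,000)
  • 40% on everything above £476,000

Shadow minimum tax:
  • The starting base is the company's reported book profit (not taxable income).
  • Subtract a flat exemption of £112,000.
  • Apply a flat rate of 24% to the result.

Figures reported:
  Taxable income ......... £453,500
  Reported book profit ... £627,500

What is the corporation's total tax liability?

£123,720

Regular tax:
  £440,000 × 11% = £48,400
  £13,500 × 18% = £2,430
  → £50,830

Shadow minimum tax:
  Base (reported book profit): £627,500
  Less exemption £112,000 → base £515,500
  £515,500 × 24% = £123,720

£123,720 > £50,830, so the shadow minimum tax is the binding amount.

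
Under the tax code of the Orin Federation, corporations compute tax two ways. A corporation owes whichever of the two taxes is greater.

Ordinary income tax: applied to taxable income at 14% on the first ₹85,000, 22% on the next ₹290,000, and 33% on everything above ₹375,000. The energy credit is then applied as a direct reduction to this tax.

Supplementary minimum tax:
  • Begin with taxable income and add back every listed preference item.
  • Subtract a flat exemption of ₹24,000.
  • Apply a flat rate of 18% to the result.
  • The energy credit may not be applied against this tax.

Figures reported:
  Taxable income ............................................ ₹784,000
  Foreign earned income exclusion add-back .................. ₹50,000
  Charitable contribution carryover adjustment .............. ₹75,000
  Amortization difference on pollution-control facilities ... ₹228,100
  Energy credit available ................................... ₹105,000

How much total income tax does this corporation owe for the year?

₹200,358

Ordinary income tax:
  ₹85,000 × 14% = ₹11,900
  ₹290,000 × 22% = ₹63,800
  ₹409,000 × 33% = ₹134,970
  → ₹210,670
  Less energy credit ₹105,000 → ₹105,670

Supplementary minimum tax:
  Adjusted income: ₹784,000 + ₹50,000 + ₹75,000 + ₹228,100 = ₹1,137,100
  Less exemption ₹24,000 → base ₹1,113,100
  ₹1,113,100 × 18% = ₹200,358

₹200,358 > ₹105,670, so the supplementary minimum tax is the binding amount.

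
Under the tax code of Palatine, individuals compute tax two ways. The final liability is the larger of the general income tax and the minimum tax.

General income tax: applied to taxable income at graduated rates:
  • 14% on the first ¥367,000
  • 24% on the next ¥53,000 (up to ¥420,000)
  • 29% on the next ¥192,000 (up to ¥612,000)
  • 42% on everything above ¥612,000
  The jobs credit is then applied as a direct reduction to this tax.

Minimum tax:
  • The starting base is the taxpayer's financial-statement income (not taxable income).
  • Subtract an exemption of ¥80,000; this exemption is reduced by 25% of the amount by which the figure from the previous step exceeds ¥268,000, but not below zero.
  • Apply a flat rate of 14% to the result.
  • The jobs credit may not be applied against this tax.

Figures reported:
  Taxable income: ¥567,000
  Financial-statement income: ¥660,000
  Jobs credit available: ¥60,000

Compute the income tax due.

¥92,400

General income tax:
  ¥367,000 × 14% = ¥51,380
  ¥53,000 × 24% = ¥12,720
  ¥147,000 × 29% = ¥42,630
  → ¥106,730
  Less jobs credit ¥60,000 → ¥46,730

Minimum tax:
  Base (financial-statement income): ¥660,000
  Exemption: 25% × (¥660,000 − ¥268,000) = ¥98,000 ≥ ¥80,000, so the exemption is fully phased out
  Base: ¥660,000 − ¥0 = ¥660,000
  ¥660,000 × 14% = ¥92,400

¥92,400 > ¥46,730, so the minimum tax is the binding amount.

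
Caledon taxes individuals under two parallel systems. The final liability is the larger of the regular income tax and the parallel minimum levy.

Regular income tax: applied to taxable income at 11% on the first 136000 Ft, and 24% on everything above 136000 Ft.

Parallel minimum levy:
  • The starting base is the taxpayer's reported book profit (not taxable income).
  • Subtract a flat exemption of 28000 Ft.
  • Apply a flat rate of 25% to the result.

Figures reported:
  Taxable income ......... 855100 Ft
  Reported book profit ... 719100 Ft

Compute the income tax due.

Regular income tax:
  136000 Ft × 11% = 14960 Ft
  719100 Ft × 24% = 172584 Ft
  → 187544 Ft

Parallel minimum levy:
  Base (reported book profit): 719100 Ft
  Less exemption 28000 Ft → base 691100 Ft
  691100 Ft × 25% = 172775 Ft

187544 Ft > 172775 Ft, so the regular income tax governs.

187544 Ft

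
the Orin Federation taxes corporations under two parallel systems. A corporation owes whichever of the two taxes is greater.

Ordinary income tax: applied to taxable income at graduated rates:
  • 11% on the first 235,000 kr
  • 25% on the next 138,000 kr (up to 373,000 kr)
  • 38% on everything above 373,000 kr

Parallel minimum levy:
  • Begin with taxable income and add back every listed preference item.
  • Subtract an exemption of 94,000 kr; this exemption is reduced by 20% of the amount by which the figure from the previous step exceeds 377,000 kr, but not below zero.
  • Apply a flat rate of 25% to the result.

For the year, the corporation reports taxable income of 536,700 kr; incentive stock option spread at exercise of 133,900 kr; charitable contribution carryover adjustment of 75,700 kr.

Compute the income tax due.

181,540 kr

Parallel minimum levy:
  Adjusted income: 536,700 kr + 133,900 kr + 75,700 kr = 746,300 kr
  Exemption: 94,000 kr − 20% × (746,300 kr − 377,000 kr) = 94,000 kr − 73,860 kr = 20,140 kr
  Base: 746,300 kr − 20,140 kr = 726,160 kr
  726,160 kr × 25% = 181,540 kr

Ordinary income tax:
  235,000 kr × 11% = 25,850 kr
  138,000 kr × 25% = 34,500 kr
  163,700 kr × 38% = 62,206 kr
  → 122,556 kr

181,540 kr > 122,556 kr, so the parallel minimum levy is the binding amount.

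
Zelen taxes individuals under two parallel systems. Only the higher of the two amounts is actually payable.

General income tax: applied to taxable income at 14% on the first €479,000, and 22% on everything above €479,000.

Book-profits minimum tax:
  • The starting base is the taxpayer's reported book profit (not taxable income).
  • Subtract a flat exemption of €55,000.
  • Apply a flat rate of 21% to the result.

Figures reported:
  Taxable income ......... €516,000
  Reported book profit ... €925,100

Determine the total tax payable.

General income tax:
  €479,000 × 14% = €67,060
  €37,000 × 22% = €8,140
  → €75,200

Book-profits minimum tax:
  Base (reported book profit): €925,100
  Less exemption €55,000 → base €870,100
  €870,100 × 21% = €182,721

€182,721 > €75,200, so the book-profits minimum tax is the binding amount.

€182,721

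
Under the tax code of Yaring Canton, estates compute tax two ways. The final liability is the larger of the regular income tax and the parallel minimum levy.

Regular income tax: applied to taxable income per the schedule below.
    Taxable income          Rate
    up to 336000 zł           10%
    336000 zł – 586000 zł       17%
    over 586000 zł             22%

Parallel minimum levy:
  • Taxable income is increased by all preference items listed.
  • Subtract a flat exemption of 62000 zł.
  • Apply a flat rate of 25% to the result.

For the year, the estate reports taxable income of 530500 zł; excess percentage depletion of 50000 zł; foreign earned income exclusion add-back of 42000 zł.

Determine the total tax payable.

Regular income tax:
  336000 zł × 10% = 33600 zł
  194500 zł × 17% = 33065 zł
  → 66665 zł

Parallel minimum levy:
  Adjusted income: 530500 zł + 50000 zł + 42000 zł = 622500 zł
  Less exemption 62000 zł → base 560500 zł
  560500 zł × 25% = 140125 zł

140125 zł > 66665 zł, so the parallel minimum levy is the binding amount.

140125 zł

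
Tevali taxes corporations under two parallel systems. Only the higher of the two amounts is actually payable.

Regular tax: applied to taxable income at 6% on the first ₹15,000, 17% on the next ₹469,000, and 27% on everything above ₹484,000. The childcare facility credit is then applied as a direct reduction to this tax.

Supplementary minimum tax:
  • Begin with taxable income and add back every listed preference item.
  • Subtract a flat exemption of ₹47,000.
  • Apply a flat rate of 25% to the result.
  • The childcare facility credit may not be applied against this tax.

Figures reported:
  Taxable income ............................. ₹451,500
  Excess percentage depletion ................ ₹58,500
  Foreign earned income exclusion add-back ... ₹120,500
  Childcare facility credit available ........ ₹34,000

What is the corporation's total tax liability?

₹145,875

Regular tax:
  ₹15,000 × 6% = ₹900
  ₹436,500 × 17% = ₹74,205
  → ₹75,105
  Less childcare facility credit ₹34,000 → ₹41,105

Supplementary minimum tax:
  Adjusted income: ₹451,500 + ₹58,500 + ₹120,500 = ₹630,500
  Less exemption ₹47,000 → base ₹583,500
  ₹583,500 × 25% = ₹145,875

₹145,875 > ₹41,105, so the supplementary minimum tax is the binding amount.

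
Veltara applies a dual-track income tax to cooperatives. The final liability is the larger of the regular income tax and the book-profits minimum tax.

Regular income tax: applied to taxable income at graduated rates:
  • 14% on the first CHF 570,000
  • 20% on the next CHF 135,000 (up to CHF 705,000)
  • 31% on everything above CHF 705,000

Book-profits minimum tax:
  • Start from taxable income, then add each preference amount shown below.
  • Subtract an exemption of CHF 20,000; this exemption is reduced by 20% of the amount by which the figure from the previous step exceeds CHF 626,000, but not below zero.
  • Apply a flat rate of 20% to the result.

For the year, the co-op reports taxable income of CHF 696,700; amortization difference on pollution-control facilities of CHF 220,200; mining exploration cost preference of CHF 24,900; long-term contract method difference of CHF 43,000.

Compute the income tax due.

Book-profits minimum tax:
  Adjusted income: CHF 696,700 + CHF 220,200 + CHF 24,900 + CHF 43,000 = CHF 984,800
  Exemption: 20% × (CHF 984,800 − CHF 626,000) = CHF 71,760 ≥ CHF 20,000, so the exemption is fully phased out
  Base: CHF 984,800 − CHF 0 = CHF 984,800
  CHF 984,800 × 20% = CHF 196,960

Regular income tax:
  CHF 570,000 × 14% = CHF 79,800
  CHF 126,700 × 20% = CHF 25,340
  → CHF 105,140

CHF 196,960 > CHF 105,140, so the book-profits minimum tax is the binding amount.

CHF 196,960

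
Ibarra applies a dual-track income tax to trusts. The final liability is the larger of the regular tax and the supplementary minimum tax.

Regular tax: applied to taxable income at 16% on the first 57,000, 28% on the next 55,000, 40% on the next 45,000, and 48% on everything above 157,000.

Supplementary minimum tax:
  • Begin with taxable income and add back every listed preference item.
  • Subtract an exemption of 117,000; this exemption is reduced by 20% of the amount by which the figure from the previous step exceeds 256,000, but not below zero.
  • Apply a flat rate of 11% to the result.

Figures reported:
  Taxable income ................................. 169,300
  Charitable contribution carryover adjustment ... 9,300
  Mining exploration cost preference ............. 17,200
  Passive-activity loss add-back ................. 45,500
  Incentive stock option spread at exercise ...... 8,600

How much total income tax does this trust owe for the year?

Regular tax:
  57,000 × 16% = 9,120
  55,000 × 28% = 15,400
  45,000 × 40% = 18,000
  12,300 × 48% = 5,904
  → 48,424

Supplementary minimum tax:
  Adjusted income: 169,300 + 9,300 + 17,200 + 45,500 + 8,600 = 249,900
  Exemption: 249,900 ≤ 256,000, so full 117,000 applies
  Base: 249,900 − 117,000 = 132,900
  132,900 × 11% = 14,619

48,424 > 14,619, so the regular tax governs.

48,424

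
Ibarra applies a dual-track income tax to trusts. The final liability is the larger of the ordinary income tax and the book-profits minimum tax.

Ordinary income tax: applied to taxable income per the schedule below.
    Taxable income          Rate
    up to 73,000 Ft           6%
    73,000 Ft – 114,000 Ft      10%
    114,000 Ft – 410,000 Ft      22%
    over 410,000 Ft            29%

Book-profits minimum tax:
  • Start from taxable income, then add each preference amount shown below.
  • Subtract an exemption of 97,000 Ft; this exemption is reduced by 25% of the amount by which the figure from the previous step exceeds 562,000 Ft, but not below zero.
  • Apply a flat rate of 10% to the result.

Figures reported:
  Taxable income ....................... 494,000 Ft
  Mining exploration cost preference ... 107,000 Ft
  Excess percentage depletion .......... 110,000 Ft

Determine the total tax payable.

97,960 Ft

Ordinary income tax:
  73,000 Ft × 6% = 4,380 Ft
  41,000 Ft × 10% = 4,100 Ft
  296,000 Ft × 22% = 65,120 Ft
  84,000 Ft × 29% = 24,360 Ft
  → 97,960 Ft

Book-profits minimum tax:
  Adjusted income: 494,000 Ft + 107,000 Ft + 110,000 Ft = 711,000 Ft
  Exemption: 97,000 Ft − 25% × (711,000 Ft − 562,000 Ft) = 97,000 Ft − 37,250 Ft = 59,750 Ft
  Base: 711,000 Ft − 59,750 Ft = 651,250 Ft
  651,250 Ft × 10% = 65,125 Ft

97,960 Ft > 65,125 Ft, so the ordinary income tax governs.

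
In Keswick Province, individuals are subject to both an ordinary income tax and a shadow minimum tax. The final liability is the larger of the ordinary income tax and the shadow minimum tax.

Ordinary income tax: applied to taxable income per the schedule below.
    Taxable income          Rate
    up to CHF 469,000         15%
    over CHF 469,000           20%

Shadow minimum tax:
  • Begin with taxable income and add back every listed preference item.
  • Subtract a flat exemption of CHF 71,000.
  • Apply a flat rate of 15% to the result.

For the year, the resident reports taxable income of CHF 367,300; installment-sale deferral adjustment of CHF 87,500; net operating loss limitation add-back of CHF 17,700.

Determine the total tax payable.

Shadow minimum tax:
  Adjusted income: CHF 367,300 + CHF 87,500 + CHF 17,700 = CHF 472,500
  Less exemption CHF 71,000 → base CHF 401,500
  CHF 401,500 × 15% = CHF 60,225

Ordinary income tax:
  CHF 367,300 × 15% = CHF 55,095

CHF 60,225 > CHF 55,095, so the shadow minimum tax is the binding amount.

CHF 60,225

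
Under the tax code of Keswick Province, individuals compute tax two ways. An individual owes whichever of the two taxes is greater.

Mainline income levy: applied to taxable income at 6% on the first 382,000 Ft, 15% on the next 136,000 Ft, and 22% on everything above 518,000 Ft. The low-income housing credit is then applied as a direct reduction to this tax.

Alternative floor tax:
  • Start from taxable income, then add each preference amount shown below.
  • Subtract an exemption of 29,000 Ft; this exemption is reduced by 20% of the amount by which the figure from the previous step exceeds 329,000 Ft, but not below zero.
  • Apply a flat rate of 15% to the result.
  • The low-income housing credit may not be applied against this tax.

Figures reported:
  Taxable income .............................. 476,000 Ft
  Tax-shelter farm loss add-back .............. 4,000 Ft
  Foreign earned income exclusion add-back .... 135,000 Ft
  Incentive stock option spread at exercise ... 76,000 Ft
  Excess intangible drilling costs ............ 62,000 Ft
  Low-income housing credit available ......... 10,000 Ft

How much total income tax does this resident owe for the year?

Alternative floor tax:
  Adjusted income: 476,000 Ft + 4,000 Ft + 135,000 Ft + 76,000 Ft + 62,000 Ft = 753,000 Ft
  Exemption: 20% × (753,000 Ft − 329,000 Ft) = 84,800 Ft ≥ 29,000 Ft, so the exemption is fully phased out
  Base: 753,000 Ft − 0 Ft = 753,000 Ft
  753,000 Ft × 15% = 112,950 Ft

Mainline income levy:
  382,000 Ft × 6% = 22,920 Ft
  94,000 Ft × 15% = 14,100 Ft
  → 37,020 Ft
  Less low-income housing credit 10,000 Ft → 27,020 Ft

112,950 Ft > 27,020 Ft, so the alternative floor tax is the binding amount.

112,950 Ft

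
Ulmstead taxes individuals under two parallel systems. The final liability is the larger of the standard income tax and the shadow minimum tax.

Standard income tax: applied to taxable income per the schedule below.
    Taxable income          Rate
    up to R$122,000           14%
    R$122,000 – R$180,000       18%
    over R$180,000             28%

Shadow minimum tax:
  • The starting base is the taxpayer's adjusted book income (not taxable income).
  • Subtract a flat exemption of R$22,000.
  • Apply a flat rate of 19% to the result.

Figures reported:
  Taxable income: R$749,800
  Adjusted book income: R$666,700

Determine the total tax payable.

R$187,064

Standard income tax:
  R$122,000 × 14% = R$17,080
  R$58,000 × 18% = R$10,440
  R$569,800 × 28% = R$159,544
  → R$187,064

Shadow minimum tax:
  Base (adjusted book income): R$666,700
  Less exemption R$22,000 → base R$644,700
  R$644,700 × 19% = R$122,493

R$187,064 > R$122,493, so the standard income tax governs.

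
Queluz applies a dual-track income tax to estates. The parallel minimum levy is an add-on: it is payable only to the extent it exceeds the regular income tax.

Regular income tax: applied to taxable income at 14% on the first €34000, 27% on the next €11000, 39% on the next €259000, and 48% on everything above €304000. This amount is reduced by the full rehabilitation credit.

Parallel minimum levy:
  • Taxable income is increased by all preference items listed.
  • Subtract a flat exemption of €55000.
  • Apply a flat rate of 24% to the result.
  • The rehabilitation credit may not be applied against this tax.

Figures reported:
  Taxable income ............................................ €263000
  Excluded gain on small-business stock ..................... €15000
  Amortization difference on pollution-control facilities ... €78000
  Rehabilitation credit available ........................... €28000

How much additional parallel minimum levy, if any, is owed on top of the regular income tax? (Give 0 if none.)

Parallel minimum levy:
  Adjusted income: €263000 + €15000 + €78000 = €356000
  Less exemption €55000 → base €301000
  €301000 × 24% = €72240

Regular income tax:
  €34000 × 14% = €4760
  €11000 × 27% = €2970
  €218000 × 39% = €85020
  → €92750
  Less rehabilitation credit €28000 → €64750

Excess of parallel minimum levy over regular income tax: €72240 − €64750 = €7490.

€7490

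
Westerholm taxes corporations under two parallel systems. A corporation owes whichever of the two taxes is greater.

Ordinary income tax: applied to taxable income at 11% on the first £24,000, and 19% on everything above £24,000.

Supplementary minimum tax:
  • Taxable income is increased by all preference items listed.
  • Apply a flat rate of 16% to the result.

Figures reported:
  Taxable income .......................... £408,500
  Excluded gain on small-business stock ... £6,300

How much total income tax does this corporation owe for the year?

£75,695

Ordinary income tax:
  £24,000 × 11% = £2,640
  £384,500 × 19% = £73,055
  → £75,695

Supplementary minimum tax:
  Adjusted income: £408,500 + £6,300 = £414,800
  £414,800 × 16% = £66,368

£75,695 > £66,368, so the ordinary income tax governs.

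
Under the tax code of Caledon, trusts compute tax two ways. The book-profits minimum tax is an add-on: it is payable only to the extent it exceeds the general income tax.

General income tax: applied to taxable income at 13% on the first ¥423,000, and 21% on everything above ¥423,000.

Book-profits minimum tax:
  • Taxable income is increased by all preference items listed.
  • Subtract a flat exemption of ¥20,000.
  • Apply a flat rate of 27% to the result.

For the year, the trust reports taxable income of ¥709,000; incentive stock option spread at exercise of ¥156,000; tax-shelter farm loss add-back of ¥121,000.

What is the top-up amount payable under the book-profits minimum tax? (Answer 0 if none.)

¥145,770

Book-profits minimum tax:
  Adjusted income: ¥709,000 + ¥156,000 + ¥121,000 = ¥986,000
  Less exemption ¥20,000 → base ¥966,000
  ¥966,000 × 27% = ¥260,820

General income tax:
  ¥423,000 × 13% = ¥54,990
  ¥286,000 × 21% = ¥60,060
  → ¥115,050

Excess of book-profits minimum tax over general income tax: ¥260,820 − ¥115,050 = ¥145,770.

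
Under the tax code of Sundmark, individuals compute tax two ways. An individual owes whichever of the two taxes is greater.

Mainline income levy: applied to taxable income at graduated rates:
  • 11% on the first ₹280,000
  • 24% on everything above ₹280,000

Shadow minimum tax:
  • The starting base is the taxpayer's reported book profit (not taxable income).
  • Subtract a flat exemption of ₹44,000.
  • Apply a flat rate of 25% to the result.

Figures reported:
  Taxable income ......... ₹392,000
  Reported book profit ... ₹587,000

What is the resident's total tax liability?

Shadow minimum tax:
  Base (reported book profit): ₹587,000
  Less exemption ₹44,000 → base ₹543,000
  ₹543,000 × 25% = ₹135,750

Mainline income levy:
  ₹280,000 × 11% = ₹30,800
  ₹112,000 × 24% = ₹26,880
  → ₹57,680

₹135,750 > ₹57,680, so the shadow minimum tax is the binding amount.

₹135,750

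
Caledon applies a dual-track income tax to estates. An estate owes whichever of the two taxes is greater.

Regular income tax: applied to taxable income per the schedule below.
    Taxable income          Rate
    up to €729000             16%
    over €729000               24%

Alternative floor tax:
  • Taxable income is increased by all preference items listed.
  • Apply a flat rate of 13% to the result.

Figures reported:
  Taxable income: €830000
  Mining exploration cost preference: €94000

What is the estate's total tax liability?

€140880

Alternative floor tax:
  Adjusted income: €830000 + €94000 = €924000
  €924000 × 13% = €120120

Regular income tax:
  €729000 × 16% = €116640
  €101000 × 24% = €24240
  → €140880

€140880 > €120120, so the regular income tax governs.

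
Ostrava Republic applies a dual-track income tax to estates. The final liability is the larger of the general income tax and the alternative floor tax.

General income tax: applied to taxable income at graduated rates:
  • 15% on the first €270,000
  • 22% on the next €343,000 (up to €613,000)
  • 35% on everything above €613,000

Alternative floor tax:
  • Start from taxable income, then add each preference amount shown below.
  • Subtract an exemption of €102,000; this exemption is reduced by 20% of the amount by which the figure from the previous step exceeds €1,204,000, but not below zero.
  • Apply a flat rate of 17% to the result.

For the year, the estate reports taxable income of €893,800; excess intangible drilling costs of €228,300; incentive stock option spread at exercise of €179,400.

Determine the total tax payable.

€214,240

Alternative floor tax:
  Adjusted income: €893,800 + €228,300 + €179,400 = €1,301,500
  Exemption: €102,000 − 20% × (€1,301,500 − €1,204,000) = €102,000 − €19,500 = €82,500
  Base: €1,301,500 − €82,500 = €1,219,000
  €1,219,000 × 17% = €207,230

General income tax:
  €270,000 × 15% = €40,500
  €343,000 × 22% = €75,460
  €280,800 × 35% = €98,280
  → €214,240

€214,240 > €207,230, so the general income tax governs.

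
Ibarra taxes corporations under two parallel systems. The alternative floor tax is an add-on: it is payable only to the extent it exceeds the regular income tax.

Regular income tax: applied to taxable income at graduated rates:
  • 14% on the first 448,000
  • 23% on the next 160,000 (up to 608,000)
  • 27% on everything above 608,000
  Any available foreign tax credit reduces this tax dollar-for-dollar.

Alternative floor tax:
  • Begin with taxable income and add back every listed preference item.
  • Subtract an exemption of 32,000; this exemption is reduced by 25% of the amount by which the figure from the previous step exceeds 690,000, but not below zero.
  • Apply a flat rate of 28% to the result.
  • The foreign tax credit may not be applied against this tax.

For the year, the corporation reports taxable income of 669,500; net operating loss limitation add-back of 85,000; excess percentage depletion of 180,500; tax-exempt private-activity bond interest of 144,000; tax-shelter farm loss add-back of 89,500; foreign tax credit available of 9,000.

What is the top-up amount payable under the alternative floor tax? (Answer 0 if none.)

220,055

Regular income tax:
  448,000 × 14% = 62,720
  160,000 × 23% = 36,800
  61,500 × 27% = 16,605
  → 116,125
  Less foreign tax credit 9,000 → 107,125

Alternative floor tax:
  Adjusted income: 669,500 + 85,000 + 180,500 + 144,000 + 89,500 = 1,168,500
  Exemption: 25% × (1,168,500 − 690,000) = 119,625 ≥ 32,000, so the exemption is fully phased out
  Base: 1,168,500 − 0 = 1,168,500
  1,168,500 × 28% = 327,180

Excess of alternative floor tax over regular income tax: 327,180 − 107,125 = 220,055.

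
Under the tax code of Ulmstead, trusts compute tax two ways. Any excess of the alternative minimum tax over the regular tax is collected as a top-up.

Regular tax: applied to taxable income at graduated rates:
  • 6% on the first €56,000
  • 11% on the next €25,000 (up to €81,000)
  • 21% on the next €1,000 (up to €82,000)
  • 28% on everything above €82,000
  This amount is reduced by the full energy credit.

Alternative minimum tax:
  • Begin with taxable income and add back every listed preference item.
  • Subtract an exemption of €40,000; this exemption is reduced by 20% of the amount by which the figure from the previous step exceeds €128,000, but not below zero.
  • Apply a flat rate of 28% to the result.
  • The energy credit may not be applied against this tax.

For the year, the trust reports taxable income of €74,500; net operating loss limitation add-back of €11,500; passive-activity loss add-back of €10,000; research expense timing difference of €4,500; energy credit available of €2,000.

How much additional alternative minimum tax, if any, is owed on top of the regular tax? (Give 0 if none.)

€13,545

Alternative minimum tax:
  Adjusted income: €74,500 + €11,500 + €10,000 + €4,500 = €100,500
  Exemption: €100,500 ≤ €128,000, so full €40,000 applies
  Base: €100,500 − €40,000 = €60,500
  €60,500 × 28% = €16,940

Regular tax:
  €56,000 × 6% = €3,360
  €18,500 × 11% = €2,035
  → €5,395
  Less energy credit €2,000 → €3,395

Excess of alternative minimum tax over regular tax: €16,940 − €3,395 = €13,545.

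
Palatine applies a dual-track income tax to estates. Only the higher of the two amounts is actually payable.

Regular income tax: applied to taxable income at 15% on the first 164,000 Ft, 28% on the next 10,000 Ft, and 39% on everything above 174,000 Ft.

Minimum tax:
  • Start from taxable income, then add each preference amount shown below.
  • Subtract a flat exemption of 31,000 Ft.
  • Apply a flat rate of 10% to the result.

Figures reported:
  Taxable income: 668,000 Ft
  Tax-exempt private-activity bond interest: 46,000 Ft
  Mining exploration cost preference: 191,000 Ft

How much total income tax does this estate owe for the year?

220,060 Ft

Regular income tax:
  164,000 Ft × 15% = 24,600 Ft
  10,000 Ft × 28% = 2,800 Ft
  494,000 Ft × 39% = 192,660 Ft
  → 220,060 Ft

Minimum tax:
  Adjusted income: 668,000 Ft + 46,000 Ft + 191,000 Ft = 905,000 Ft
  Less exemption 31,000 Ft → base 874,000 Ft
  874,000 Ft × 10% = 87,400 Ft

220,060 Ft > 87,400 Ft, so the regular income tax governs.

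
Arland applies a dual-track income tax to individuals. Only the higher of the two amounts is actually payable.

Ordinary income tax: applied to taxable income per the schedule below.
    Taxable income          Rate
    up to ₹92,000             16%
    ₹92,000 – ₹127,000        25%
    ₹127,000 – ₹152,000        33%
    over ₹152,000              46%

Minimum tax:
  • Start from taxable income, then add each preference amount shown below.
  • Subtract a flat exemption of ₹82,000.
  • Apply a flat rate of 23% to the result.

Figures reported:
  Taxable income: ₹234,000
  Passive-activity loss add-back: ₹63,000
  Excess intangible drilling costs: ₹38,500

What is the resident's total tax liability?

Minimum tax:
  Adjusted income: ₹234,000 + ₹63,000 + ₹38,500 = ₹335,500
  Less exemption ₹82,000 → base ₹253,500
  ₹253,500 × 23% = ₹58,305

Ordinary income tax:
  ₹92,000 × 16% = ₹14,720
  ₹35,000 × 25% = ₹8,750
  ₹25,000 × 33% = ₹8,250
  ₹82,000 × 46% = ₹37,720
  → ₹69,440

₹69,440 > ₹58,305, so the ordinary income tax governs.

₹69,440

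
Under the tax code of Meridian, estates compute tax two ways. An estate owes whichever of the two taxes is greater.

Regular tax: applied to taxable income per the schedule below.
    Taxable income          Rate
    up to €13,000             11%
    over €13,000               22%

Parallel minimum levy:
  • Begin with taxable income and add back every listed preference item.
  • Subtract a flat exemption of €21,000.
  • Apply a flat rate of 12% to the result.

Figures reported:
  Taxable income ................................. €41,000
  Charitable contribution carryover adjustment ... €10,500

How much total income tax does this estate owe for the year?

Regular tax:
  €13,000 × 11% = €1,430
  €28,000 × 22% = €6,160
  → €7,590

Parallel minimum levy:
  Adjusted income: €41,000 + €10,500 = €51,500
  Less exemption €21,000 → base €30,500
  €30,500 × 12% = €3,660

€7,590 > €3,660, so the regular tax governs.

€7,590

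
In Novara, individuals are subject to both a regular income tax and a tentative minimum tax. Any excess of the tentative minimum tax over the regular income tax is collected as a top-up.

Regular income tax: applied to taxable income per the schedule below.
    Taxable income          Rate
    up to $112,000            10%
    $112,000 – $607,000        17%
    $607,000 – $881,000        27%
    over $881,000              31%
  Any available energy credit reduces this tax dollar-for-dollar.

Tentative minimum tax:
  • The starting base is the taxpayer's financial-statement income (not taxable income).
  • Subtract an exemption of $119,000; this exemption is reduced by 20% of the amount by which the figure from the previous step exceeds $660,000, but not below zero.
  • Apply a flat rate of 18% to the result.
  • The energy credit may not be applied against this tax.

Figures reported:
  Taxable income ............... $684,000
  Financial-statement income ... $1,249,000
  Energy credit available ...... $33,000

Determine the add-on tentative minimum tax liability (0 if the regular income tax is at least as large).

$141,464

Regular income tax:
  $112,000 × 10% = $11,200
  $495,000 × 17% = $84,150
  $77,000 × 27% = $20,790
  → $116,140
  Less energy credit $33,000 → $83,140

Tentative minimum tax:
  Base (financial-statement income): $1,249,000
  Exemption: $119,000 − 20% × ($1,249,000 − $660,000) = $119,000 − $117,800 = $1,200
  Base: $1,249,000 − $1,200 = $1,247,800
  $1,247,800 × 18% = $224,604

Excess of tentative minimum tax over regular income tax: $224,604 − $83,140 = $141,464.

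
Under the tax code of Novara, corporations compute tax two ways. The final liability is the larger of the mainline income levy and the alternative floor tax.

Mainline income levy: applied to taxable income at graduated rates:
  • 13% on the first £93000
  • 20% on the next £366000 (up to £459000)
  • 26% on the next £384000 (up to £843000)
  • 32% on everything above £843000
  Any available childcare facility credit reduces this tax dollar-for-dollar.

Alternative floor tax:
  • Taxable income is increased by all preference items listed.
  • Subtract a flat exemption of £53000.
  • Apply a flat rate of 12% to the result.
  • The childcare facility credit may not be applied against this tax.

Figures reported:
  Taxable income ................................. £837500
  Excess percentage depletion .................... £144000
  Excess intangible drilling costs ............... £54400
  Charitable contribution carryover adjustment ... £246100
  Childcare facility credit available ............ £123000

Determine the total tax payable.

Mainline income levy:
  £93000 × 13% = £12090
  £366000 × 20% = £73200
  £378500 × 26% = £98410
  → £183700
  Less childcare facility credit £123000 → £60700

Alternative floor tax:
  Adjusted income: £837500 + £144000 + £54400 + £246100 = £1282000
  Less exemption £53000 → base £1229000
  £1229000 × 12% = £147480

£147480 > £60700, so the alternative floor tax is the binding amount.

£147480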